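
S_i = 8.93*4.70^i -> [8.93, 41.97, 197.26, 927.14, 4357.56]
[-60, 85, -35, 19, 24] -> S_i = Random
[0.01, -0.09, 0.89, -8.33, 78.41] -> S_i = 0.01*(-9.41)^i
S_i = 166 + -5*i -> [166, 161, 156, 151, 146]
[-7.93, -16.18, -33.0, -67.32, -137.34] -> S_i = -7.93*2.04^i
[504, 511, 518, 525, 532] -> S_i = 504 + 7*i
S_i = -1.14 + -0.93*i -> [-1.14, -2.07, -3.0, -3.93, -4.86]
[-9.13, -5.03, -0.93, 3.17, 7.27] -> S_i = -9.13 + 4.10*i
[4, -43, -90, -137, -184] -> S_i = 4 + -47*i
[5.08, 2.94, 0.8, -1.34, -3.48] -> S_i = 5.08 + -2.14*i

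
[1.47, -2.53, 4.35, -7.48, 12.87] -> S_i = 1.47*(-1.72)^i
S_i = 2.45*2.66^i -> [2.45, 6.52, 17.34, 46.11, 122.66]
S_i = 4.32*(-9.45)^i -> [4.32, -40.82, 385.79, -3645.69, 34451.73]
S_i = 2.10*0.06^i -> [2.1, 0.13, 0.01, 0.0, 0.0]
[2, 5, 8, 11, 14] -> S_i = 2 + 3*i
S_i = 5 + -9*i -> [5, -4, -13, -22, -31]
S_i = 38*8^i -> [38, 304, 2432, 19456, 155648]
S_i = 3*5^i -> [3, 15, 75, 375, 1875]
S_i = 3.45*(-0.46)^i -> [3.45, -1.59, 0.73, -0.34, 0.15]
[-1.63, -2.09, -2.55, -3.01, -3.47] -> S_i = -1.63 + -0.46*i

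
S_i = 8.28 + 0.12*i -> [8.28, 8.4, 8.52, 8.64, 8.76]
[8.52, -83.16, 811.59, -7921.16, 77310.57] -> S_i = 8.52*(-9.76)^i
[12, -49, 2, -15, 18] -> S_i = Random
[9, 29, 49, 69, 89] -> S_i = 9 + 20*i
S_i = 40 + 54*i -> [40, 94, 148, 202, 256]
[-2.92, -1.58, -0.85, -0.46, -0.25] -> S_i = -2.92*0.54^i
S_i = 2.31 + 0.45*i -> [2.31, 2.76, 3.21, 3.66, 4.11]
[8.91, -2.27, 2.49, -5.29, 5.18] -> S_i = Random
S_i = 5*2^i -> [5, 10, 20, 40, 80]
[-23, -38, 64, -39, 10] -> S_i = Random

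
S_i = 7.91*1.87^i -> [7.91, 14.79, 27.66, 51.73, 96.73]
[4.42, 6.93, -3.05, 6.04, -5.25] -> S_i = Random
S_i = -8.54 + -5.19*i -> [-8.54, -13.73, -18.92, -24.11, -29.3]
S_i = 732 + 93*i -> [732, 825, 918, 1011, 1104]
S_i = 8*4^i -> [8, 32, 128, 512, 2048]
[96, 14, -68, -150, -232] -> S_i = 96 + -82*i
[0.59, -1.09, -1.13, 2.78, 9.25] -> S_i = Random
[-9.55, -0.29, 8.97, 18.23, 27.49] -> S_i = -9.55 + 9.26*i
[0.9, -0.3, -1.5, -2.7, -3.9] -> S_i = 0.90 + -1.20*i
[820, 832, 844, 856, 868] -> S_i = 820 + 12*i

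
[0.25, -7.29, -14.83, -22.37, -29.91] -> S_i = 0.25 + -7.54*i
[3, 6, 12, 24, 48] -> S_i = 3*2^i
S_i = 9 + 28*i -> [9, 37, 65, 93, 121]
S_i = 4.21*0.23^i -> [4.21, 0.97, 0.22, 0.05, 0.01]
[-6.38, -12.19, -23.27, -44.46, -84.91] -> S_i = -6.38*1.91^i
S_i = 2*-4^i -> [2, -8, 32, -128, 512]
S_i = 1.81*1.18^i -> [1.81, 2.14, 2.52, 2.97, 3.51]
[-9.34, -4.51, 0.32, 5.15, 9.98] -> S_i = -9.34 + 4.83*i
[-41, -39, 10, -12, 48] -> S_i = Random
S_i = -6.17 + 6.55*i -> [-6.17, 0.38, 6.93, 13.48, 20.03]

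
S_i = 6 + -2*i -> [6, 4, 2, 0, -2]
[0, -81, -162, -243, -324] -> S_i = 0 + -81*i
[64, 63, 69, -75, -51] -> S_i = Random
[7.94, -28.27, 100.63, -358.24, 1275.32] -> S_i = 7.94*(-3.56)^i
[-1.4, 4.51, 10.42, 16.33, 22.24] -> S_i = -1.40 + 5.91*i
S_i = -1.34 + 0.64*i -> [-1.34, -0.7, -0.06, 0.58, 1.22]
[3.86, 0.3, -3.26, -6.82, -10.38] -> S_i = 3.86 + -3.56*i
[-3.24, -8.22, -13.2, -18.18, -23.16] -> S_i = -3.24 + -4.98*i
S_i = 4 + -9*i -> [4, -5, -14, -23, -32]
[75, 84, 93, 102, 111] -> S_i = 75 + 9*i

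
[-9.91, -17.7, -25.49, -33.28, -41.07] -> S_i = -9.91 + -7.79*i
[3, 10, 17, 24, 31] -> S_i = 3 + 7*i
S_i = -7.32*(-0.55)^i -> [-7.32, 4.03, -2.21, 1.22, -0.67]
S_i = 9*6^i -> [9, 54, 324, 1944, 11664]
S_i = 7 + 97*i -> [7, 104, 201, 298, 395]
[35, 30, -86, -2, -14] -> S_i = Random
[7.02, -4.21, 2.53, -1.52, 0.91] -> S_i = 7.02*(-0.60)^i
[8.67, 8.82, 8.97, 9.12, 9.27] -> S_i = 8.67 + 0.15*i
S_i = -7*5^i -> [-7, -35, -175, -875, -4375]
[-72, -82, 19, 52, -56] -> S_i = Random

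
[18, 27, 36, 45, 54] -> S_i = 18 + 9*i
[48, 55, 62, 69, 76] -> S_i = 48 + 7*i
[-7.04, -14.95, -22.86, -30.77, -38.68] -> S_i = -7.04 + -7.91*i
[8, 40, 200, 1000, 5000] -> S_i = 8*5^i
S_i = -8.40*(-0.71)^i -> [-8.4, 5.96, -4.23, 3.01, -2.13]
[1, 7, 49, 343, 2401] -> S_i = 1*7^i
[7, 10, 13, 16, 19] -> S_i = 7 + 3*i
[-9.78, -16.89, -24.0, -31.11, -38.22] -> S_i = -9.78 + -7.11*i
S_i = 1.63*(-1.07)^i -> [1.63, -1.74, 1.87, -2.0, 2.14]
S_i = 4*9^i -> [4, 36, 324, 2916, 26244]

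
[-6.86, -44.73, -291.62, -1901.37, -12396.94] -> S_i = -6.86*6.52^i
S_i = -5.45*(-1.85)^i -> [-5.45, 10.08, -18.65, 34.51, -63.84]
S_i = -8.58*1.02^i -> [-8.58, -8.75, -8.93, -9.11, -9.29]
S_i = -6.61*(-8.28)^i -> [-6.61, 54.73, -453.17, 3752.26, -31068.68]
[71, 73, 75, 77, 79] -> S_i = 71 + 2*i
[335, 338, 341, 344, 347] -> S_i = 335 + 3*i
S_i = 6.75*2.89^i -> [6.75, 19.51, 56.38, 162.93, 470.86]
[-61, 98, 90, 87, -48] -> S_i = Random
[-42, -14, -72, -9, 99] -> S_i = Random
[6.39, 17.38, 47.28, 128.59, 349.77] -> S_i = 6.39*2.72^i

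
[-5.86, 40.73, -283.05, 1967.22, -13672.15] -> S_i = -5.86*(-6.95)^i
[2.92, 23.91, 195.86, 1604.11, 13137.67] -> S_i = 2.92*8.19^i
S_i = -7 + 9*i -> [-7, 2, 11, 20, 29]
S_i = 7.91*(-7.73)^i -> [7.91, -61.14, 472.65, -3653.55, 28241.94]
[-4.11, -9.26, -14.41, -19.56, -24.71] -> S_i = -4.11 + -5.15*i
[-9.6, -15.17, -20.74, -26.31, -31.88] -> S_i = -9.60 + -5.57*i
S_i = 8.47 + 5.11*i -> [8.47, 13.58, 18.69, 23.8, 28.91]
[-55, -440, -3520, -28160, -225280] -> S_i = -55*8^i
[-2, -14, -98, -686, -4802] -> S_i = -2*7^i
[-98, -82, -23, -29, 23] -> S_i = Random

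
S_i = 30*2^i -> [30, 60, 120, 240, 480]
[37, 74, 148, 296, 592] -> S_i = 37*2^i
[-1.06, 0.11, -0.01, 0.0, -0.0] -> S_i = -1.06*(-0.10)^i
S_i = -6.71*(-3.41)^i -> [-6.71, 22.88, -78.02, 266.06, -907.28]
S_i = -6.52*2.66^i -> [-6.52, -17.34, -46.13, -122.71, -326.42]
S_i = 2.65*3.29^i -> [2.65, 8.72, 28.68, 94.37, 310.48]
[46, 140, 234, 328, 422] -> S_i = 46 + 94*i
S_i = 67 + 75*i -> [67, 142, 217, 292, 367]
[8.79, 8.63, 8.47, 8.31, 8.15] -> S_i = 8.79 + -0.16*i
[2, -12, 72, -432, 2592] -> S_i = 2*-6^i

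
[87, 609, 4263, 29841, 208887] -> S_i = 87*7^i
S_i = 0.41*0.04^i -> [0.41, 0.02, 0.0, 0.0, 0.0]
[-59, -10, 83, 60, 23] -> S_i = Random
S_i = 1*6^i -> [1, 6, 36, 216, 1296]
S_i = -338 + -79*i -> [-338, -417, -496, -575, -654]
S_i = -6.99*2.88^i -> [-6.99, -20.13, -57.98, -166.98, -480.89]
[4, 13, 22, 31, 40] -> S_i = 4 + 9*i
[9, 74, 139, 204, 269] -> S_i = 9 + 65*i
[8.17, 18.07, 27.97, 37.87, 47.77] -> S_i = 8.17 + 9.90*i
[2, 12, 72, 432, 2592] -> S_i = 2*6^i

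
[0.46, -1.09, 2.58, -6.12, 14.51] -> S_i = 0.46*(-2.37)^i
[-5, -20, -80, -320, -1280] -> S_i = -5*4^i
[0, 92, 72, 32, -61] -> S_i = Random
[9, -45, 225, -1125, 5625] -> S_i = 9*-5^i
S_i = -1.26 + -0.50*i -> [-1.26, -1.76, -2.26, -2.76, -3.26]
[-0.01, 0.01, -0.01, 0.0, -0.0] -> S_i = -0.01*(-0.71)^i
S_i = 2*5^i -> [2, 10, 50, 250, 1250]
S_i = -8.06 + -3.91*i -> [-8.06, -11.97, -15.88, -19.79, -23.7]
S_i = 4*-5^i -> [4, -20, 100, -500, 2500]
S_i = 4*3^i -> [4, 12, 36, 108, 324]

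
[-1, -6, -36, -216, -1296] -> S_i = -1*6^i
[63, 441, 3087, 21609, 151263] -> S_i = 63*7^i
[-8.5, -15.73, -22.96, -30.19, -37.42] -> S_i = -8.50 + -7.23*i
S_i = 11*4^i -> [11, 44, 176, 704, 2816]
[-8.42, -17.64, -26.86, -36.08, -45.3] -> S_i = -8.42 + -9.22*i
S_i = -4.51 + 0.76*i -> [-4.51, -3.75, -2.99, -2.23, -1.47]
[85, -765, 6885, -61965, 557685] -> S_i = 85*-9^i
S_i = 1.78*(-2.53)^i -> [1.78, -4.5, 11.39, -28.83, 72.93]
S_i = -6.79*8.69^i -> [-6.79, -59.01, -512.75, -4455.84, -38721.21]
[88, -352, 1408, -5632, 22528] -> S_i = 88*-4^i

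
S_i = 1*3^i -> [1, 3, 9, 27, 81]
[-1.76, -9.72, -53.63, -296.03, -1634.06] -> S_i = -1.76*5.52^i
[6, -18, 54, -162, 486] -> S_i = 6*-3^i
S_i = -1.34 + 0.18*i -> [-1.34, -1.16, -0.98, -0.8, -0.62]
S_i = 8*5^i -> [8, 40, 200, 1000, 5000]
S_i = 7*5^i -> [7, 35, 175, 875, 4375]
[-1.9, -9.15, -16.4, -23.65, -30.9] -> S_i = -1.90 + -7.25*i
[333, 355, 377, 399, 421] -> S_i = 333 + 22*i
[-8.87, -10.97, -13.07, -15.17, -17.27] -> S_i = -8.87 + -2.10*i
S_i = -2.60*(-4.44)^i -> [-2.6, 11.54, -51.26, 227.57, -1010.43]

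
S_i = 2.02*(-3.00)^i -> [2.02, -6.06, 18.18, -54.54, 163.62]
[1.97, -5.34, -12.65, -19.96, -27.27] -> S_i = 1.97 + -7.31*i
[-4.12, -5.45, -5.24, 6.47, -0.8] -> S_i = Random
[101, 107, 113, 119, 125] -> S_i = 101 + 6*i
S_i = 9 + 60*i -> [9, 69, 129, 189, 249]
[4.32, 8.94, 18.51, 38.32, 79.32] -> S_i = 4.32*2.07^i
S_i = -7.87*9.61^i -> [-7.87, -75.63, -726.81, -6984.65, -67122.52]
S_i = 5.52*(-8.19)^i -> [5.52, -45.21, 370.26, -3032.43, 24835.6]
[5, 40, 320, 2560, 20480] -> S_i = 5*8^i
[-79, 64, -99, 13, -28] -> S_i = Random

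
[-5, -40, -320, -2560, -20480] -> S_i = -5*8^i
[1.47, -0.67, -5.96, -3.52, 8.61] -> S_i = Random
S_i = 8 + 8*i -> [8, 16, 24, 32, 40]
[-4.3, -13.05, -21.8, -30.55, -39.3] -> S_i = -4.30 + -8.75*i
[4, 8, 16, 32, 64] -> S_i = 4*2^i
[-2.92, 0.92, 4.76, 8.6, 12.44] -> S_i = -2.92 + 3.84*i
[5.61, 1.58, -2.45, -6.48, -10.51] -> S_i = 5.61 + -4.03*i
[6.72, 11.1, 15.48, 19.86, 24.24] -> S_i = 6.72 + 4.38*i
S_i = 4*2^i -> [4, 8, 16, 32, 64]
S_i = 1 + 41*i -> [1, 42, 83, 124, 165]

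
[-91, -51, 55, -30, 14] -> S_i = Random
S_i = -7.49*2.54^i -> [-7.49, -19.02, -48.32, -122.74, -311.76]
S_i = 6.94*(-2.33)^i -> [6.94, -16.17, 37.68, -87.79, 204.54]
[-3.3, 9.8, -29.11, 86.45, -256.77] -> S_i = -3.30*(-2.97)^i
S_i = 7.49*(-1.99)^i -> [7.49, -14.91, 29.66, -59.03, 117.46]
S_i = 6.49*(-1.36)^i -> [6.49, -8.83, 12.0, -16.33, 22.2]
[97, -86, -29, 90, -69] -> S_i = Random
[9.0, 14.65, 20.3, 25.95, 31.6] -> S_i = 9.00 + 5.65*i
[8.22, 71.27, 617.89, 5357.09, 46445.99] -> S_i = 8.22*8.67^i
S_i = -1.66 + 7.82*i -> [-1.66, 6.16, 13.98, 21.8, 29.62]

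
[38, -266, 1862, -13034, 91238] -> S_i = 38*-7^i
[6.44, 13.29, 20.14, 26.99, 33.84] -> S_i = 6.44 + 6.85*i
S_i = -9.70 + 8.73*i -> [-9.7, -0.97, 7.76, 16.49, 25.22]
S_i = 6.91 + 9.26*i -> [6.91, 16.17, 25.43, 34.69, 43.95]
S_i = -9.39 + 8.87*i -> [-9.39, -0.52, 8.35, 17.22, 26.09]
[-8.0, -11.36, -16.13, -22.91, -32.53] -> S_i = -8.00*1.42^i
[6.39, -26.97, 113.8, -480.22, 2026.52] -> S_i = 6.39*(-4.22)^i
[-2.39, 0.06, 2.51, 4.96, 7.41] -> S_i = -2.39 + 2.45*i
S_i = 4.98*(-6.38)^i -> [4.98, -31.77, 202.71, -1293.28, 8251.1]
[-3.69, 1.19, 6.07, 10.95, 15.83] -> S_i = -3.69 + 4.88*i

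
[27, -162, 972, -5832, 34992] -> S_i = 27*-6^i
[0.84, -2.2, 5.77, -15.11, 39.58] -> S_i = 0.84*(-2.62)^i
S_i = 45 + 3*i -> [45, 48, 51, 54, 57]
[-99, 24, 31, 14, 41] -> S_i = Random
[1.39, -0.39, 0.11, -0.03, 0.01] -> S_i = 1.39*(-0.28)^i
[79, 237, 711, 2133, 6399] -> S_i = 79*3^i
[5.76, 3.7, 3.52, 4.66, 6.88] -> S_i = Random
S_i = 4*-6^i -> [4, -24, 144, -864, 5184]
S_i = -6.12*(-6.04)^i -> [-6.12, 36.96, -223.27, 1348.54, -8145.15]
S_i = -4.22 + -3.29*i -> [-4.22, -7.51, -10.8, -14.09, -17.38]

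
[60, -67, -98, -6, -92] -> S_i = Random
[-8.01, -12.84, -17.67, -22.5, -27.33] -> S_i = -8.01 + -4.83*i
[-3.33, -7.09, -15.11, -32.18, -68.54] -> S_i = -3.33*2.13^i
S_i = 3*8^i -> [3, 24, 192, 1536, 12288]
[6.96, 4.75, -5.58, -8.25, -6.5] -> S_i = Random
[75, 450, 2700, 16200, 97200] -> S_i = 75*6^i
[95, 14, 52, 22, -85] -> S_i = Random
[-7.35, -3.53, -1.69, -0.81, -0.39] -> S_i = -7.35*0.48^i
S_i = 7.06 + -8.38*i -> [7.06, -1.32, -9.7, -18.08, -26.46]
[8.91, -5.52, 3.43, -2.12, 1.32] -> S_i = 8.91*(-0.62)^i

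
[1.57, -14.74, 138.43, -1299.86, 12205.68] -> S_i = 1.57*(-9.39)^i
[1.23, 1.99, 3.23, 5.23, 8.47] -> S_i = 1.23*1.62^i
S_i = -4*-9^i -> [-4, 36, -324, 2916, -26244]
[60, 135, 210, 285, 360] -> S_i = 60 + 75*i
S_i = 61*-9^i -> [61, -549, 4941, -44469, 400221]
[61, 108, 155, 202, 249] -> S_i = 61 + 47*i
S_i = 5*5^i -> [5, 25, 125, 625, 3125]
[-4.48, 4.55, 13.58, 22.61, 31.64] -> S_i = -4.48 + 9.03*i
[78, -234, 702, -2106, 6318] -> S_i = 78*-3^i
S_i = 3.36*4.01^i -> [3.36, 13.47, 54.03, 216.66, 868.79]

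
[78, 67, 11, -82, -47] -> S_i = Random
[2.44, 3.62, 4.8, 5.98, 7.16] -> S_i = 2.44 + 1.18*i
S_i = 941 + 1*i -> [941, 942, 943, 944, 945]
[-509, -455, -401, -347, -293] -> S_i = -509 + 54*i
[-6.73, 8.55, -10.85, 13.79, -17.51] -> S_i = -6.73*(-1.27)^i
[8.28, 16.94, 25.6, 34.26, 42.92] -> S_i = 8.28 + 8.66*i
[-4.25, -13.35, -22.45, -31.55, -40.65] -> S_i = -4.25 + -9.10*i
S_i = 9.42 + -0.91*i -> [9.42, 8.51, 7.6, 6.69, 5.78]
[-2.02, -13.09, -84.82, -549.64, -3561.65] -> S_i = -2.02*6.48^i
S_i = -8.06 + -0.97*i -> [-8.06, -9.03, -10.0, -10.97, -11.94]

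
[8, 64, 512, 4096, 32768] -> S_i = 8*8^i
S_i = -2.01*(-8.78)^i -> [-2.01, 17.65, -154.95, 1360.44, -11944.67]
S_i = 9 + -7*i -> [9, 2, -5, -12, -19]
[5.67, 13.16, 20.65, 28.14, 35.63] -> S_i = 5.67 + 7.49*i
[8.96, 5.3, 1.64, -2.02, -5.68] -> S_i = 8.96 + -3.66*i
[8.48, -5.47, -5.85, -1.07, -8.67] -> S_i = Random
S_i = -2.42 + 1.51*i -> [-2.42, -0.91, 0.6, 2.11, 3.62]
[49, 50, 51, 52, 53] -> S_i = 49 + 1*i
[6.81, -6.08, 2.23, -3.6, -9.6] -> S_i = Random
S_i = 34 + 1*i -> [34, 35, 36, 37, 38]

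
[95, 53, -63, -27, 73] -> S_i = Random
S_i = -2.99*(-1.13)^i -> [-2.99, 3.38, -3.82, 4.31, -4.88]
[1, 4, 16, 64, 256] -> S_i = 1*4^i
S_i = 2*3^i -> [2, 6, 18, 54, 162]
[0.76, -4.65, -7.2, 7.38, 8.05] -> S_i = Random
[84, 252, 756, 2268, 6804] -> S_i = 84*3^i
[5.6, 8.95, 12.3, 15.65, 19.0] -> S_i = 5.60 + 3.35*i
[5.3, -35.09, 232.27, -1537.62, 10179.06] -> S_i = 5.30*(-6.62)^i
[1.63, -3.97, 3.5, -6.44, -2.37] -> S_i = Random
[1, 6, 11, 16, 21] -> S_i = 1 + 5*i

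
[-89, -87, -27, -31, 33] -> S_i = Random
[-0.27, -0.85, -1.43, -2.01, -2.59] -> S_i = -0.27 + -0.58*i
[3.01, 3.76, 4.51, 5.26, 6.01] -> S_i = 3.01 + 0.75*i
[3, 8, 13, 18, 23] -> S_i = 3 + 5*i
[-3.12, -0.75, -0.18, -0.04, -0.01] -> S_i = -3.12*0.24^i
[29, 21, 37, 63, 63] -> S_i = Random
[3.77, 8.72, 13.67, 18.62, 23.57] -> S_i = 3.77 + 4.95*i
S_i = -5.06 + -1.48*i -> [-5.06, -6.54, -8.02, -9.5, -10.98]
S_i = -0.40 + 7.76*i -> [-0.4, 7.36, 15.12, 22.88, 30.64]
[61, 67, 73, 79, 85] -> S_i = 61 + 6*i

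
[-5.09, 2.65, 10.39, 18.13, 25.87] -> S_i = -5.09 + 7.74*i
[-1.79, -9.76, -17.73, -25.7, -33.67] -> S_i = -1.79 + -7.97*i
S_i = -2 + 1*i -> [-2, -1, 0, 1, 2]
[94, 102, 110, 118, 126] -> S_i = 94 + 8*i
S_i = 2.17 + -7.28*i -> [2.17, -5.11, -12.39, -19.67, -26.95]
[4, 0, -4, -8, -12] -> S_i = 4 + -4*i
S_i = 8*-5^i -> [8, -40, 200, -1000, 5000]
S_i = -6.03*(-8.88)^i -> [-6.03, 53.55, -475.49, 4222.37, -37494.64]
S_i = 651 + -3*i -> [651, 648, 645, 642, 639]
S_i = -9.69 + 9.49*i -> [-9.69, -0.2, 9.29, 18.78, 28.27]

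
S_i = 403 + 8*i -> [403, 411, 419, 427, 435]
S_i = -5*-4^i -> [-5, 20, -80, 320, -1280]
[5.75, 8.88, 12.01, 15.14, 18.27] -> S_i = 5.75 + 3.13*i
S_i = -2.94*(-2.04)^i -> [-2.94, 6.0, -12.24, 24.96, -50.92]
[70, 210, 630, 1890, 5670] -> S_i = 70*3^i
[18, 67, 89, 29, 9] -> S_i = Random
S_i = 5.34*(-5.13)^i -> [5.34, -27.39, 140.53, -720.93, 3698.37]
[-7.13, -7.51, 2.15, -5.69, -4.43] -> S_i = Random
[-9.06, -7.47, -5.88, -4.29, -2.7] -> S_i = -9.06 + 1.59*i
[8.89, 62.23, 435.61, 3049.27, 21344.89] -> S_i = 8.89*7.00^i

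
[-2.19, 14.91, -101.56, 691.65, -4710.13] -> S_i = -2.19*(-6.81)^i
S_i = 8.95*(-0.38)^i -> [8.95, -3.4, 1.29, -0.49, 0.19]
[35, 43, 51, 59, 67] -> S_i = 35 + 8*i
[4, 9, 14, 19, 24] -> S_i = 4 + 5*i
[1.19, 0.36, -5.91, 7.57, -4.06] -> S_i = Random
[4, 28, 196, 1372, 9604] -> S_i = 4*7^i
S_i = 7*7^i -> [7, 49, 343, 2401, 16807]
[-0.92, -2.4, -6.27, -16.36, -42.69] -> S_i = -0.92*2.61^i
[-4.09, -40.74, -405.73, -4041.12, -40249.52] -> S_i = -4.09*9.96^i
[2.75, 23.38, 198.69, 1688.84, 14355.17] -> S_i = 2.75*8.50^i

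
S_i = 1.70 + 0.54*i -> [1.7, 2.24, 2.78, 3.32, 3.86]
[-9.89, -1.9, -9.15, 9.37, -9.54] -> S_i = Random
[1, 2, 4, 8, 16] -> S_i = 1*2^i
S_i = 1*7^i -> [1, 7, 49, 343, 2401]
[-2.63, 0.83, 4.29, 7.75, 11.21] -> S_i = -2.63 + 3.46*i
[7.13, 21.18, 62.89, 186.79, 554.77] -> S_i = 7.13*2.97^i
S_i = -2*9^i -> [-2, -18, -162, -1458, -13122]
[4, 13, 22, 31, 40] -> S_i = 4 + 9*i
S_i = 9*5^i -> [9, 45, 225, 1125, 5625]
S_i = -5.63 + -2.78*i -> [-5.63, -8.41, -11.19, -13.97, -16.75]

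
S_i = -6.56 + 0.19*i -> [-6.56, -6.37, -6.18, -5.99, -5.8]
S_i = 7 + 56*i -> [7, 63, 119, 175, 231]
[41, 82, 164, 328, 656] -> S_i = 41*2^i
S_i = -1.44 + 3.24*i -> [-1.44, 1.8, 5.04, 8.28, 11.52]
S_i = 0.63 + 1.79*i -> [0.63, 2.42, 4.21, 6.0, 7.79]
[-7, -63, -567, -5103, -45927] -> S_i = -7*9^i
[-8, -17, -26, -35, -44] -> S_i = -8 + -9*i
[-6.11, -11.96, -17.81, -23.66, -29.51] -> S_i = -6.11 + -5.85*i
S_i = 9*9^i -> [9, 81, 729, 6561, 59049]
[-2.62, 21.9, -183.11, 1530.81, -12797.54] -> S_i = -2.62*(-8.36)^i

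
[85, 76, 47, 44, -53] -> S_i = Random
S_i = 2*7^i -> [2, 14, 98, 686, 4802]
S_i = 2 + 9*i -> [2, 11, 20, 29, 38]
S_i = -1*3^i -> [-1, -3, -9, -27, -81]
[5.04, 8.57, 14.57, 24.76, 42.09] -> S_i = 5.04*1.70^i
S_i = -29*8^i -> [-29, -232, -1856, -14848, -118784]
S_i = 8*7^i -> [8, 56, 392, 2744, 19208]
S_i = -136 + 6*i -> [-136, -130, -124, -118, -112]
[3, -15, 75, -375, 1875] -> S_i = 3*-5^i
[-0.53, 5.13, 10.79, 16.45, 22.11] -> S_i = -0.53 + 5.66*i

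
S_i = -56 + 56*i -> [-56, 0, 56, 112, 168]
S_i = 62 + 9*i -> [62, 71, 80, 89, 98]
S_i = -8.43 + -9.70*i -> [-8.43, -18.13, -27.83, -37.53, -47.23]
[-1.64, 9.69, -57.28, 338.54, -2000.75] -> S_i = -1.64*(-5.91)^i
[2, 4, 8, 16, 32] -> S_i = 2*2^i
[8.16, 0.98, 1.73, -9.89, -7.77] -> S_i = Random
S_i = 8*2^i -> [8, 16, 32, 64, 128]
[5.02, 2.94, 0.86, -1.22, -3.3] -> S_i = 5.02 + -2.08*i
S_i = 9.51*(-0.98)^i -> [9.51, -9.32, 9.13, -8.95, 8.77]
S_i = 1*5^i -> [1, 5, 25, 125, 625]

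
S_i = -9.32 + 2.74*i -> [-9.32, -6.58, -3.84, -1.1, 1.64]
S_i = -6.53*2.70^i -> [-6.53, -17.63, -47.6, -128.53, -347.03]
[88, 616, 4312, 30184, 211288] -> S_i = 88*7^i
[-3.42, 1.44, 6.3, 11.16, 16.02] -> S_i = -3.42 + 4.86*i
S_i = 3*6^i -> [3, 18, 108, 648, 3888]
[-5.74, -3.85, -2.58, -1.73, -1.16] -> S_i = -5.74*0.67^i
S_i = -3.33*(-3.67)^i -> [-3.33, 12.22, -44.85, 164.6, -604.1]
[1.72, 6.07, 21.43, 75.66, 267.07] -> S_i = 1.72*3.53^i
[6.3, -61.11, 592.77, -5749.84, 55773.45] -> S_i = 6.30*(-9.70)^i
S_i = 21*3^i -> [21, 63, 189, 567, 1701]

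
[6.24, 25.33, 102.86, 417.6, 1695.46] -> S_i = 6.24*4.06^i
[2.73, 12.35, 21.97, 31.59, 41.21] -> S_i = 2.73 + 9.62*i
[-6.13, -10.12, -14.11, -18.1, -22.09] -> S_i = -6.13 + -3.99*i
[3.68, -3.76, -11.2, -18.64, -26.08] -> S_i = 3.68 + -7.44*i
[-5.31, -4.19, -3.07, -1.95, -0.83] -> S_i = -5.31 + 1.12*i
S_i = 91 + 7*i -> [91, 98, 105, 112, 119]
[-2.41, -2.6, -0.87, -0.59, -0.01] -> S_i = Random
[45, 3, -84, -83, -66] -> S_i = Random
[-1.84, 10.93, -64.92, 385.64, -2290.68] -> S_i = -1.84*(-5.94)^i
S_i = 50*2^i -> [50, 100, 200, 400, 800]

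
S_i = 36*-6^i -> [36, -216, 1296, -7776, 46656]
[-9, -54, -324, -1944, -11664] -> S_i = -9*6^i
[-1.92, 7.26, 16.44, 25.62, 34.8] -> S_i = -1.92 + 9.18*i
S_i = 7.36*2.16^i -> [7.36, 15.9, 34.34, 74.17, 160.21]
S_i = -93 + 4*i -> [-93, -89, -85, -81, -77]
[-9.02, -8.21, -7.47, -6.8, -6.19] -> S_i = -9.02*0.91^i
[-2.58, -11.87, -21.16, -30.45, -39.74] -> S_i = -2.58 + -9.29*i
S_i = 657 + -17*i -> [657, 640, 623, 606, 589]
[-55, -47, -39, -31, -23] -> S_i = -55 + 8*i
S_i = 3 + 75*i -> [3, 78, 153, 228, 303]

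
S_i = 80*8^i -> [80, 640, 5120, 40960, 327680]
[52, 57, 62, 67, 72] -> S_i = 52 + 5*i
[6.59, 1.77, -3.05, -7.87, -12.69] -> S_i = 6.59 + -4.82*i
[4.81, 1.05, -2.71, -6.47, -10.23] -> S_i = 4.81 + -3.76*i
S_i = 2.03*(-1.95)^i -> [2.03, -3.96, 7.72, -15.05, 29.35]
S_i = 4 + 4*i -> [4, 8, 12, 16, 20]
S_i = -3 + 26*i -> [-3, 23, 49, 75, 101]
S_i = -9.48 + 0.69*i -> [-9.48, -8.79, -8.1, -7.41, -6.72]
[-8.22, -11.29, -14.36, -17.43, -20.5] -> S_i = -8.22 + -3.07*i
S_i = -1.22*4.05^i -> [-1.22, -4.94, -20.01, -81.04, -328.23]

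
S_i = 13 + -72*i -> [13, -59, -131, -203, -275]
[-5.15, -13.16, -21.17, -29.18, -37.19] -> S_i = -5.15 + -8.01*i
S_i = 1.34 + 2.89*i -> [1.34, 4.23, 7.12, 10.01, 12.9]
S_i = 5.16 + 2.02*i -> [5.16, 7.18, 9.2, 11.22, 13.24]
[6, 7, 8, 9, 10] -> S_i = 6 + 1*i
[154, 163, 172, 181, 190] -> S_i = 154 + 9*i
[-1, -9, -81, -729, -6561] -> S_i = -1*9^i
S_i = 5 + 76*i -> [5, 81, 157, 233, 309]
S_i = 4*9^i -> [4, 36, 324, 2916, 26244]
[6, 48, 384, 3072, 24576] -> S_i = 6*8^i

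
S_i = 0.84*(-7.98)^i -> [0.84, -6.7, 53.49, -426.86, 3406.36]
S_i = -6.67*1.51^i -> [-6.67, -10.07, -15.21, -22.96, -34.68]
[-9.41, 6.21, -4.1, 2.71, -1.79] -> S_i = -9.41*(-0.66)^i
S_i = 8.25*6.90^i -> [8.25, 56.92, 392.78, 2710.2, 18700.37]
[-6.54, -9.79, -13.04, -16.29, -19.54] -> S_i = -6.54 + -3.25*i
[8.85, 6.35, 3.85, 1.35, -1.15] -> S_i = 8.85 + -2.50*i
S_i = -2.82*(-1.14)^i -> [-2.82, 3.21, -3.66, 4.18, -4.76]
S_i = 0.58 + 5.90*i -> [0.58, 6.48, 12.38, 18.28, 24.18]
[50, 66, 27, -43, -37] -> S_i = Random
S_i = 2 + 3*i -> [2, 5, 8, 11, 14]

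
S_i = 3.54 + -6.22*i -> [3.54, -2.68, -8.9, -15.12, -21.34]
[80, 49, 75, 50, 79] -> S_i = Random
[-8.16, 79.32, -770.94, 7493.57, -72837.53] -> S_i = -8.16*(-9.72)^i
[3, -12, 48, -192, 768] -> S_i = 3*-4^i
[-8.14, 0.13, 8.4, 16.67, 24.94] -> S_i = -8.14 + 8.27*i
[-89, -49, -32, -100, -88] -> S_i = Random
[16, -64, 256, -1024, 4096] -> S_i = 16*-4^i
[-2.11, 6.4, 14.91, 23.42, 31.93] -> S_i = -2.11 + 8.51*i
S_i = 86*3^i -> [86, 258, 774, 2322, 6966]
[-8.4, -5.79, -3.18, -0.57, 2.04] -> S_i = -8.40 + 2.61*i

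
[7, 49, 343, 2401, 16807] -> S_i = 7*7^i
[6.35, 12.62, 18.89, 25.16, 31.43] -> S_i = 6.35 + 6.27*i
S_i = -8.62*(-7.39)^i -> [-8.62, 63.7, -470.76, 3478.89, -25708.99]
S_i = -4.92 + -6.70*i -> [-4.92, -11.62, -18.32, -25.02, -31.72]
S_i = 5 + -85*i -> [5, -80, -165, -250, -335]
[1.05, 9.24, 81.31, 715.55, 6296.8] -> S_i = 1.05*8.80^i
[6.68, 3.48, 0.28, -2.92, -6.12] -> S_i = 6.68 + -3.20*i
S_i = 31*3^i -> [31, 93, 279, 837, 2511]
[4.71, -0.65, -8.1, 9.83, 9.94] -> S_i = Random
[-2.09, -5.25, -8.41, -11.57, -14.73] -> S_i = -2.09 + -3.16*i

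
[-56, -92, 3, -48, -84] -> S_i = Random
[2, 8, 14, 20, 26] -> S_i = 2 + 6*i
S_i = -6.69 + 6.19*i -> [-6.69, -0.5, 5.69, 11.88, 18.07]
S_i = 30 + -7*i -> [30, 23, 16, 9, 2]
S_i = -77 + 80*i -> [-77, 3, 83, 163, 243]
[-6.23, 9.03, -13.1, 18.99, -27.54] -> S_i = -6.23*(-1.45)^i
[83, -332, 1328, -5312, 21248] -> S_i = 83*-4^i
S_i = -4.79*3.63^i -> [-4.79, -17.39, -63.12, -229.12, -831.69]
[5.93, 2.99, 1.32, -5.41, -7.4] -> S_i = Random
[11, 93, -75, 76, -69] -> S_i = Random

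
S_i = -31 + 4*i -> [-31, -27, -23, -19, -15]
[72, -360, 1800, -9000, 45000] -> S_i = 72*-5^i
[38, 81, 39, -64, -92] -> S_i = Random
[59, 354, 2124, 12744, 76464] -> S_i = 59*6^i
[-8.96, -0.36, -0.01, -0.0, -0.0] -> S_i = -8.96*0.04^i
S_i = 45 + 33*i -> [45, 78, 111, 144, 177]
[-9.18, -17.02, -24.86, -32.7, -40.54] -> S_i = -9.18 + -7.84*i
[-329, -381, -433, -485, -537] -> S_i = -329 + -52*i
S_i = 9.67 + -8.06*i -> [9.67, 1.61, -6.45, -14.51, -22.57]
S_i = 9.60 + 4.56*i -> [9.6, 14.16, 18.72, 23.28, 27.84]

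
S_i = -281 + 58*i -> [-281, -223, -165, -107, -49]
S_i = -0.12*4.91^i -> [-0.12, -0.59, -2.89, -14.2, -69.74]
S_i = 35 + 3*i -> [35, 38, 41, 44, 47]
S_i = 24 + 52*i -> [24, 76, 128, 180, 232]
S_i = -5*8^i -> [-5, -40, -320, -2560, -20480]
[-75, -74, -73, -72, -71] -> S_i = -75 + 1*i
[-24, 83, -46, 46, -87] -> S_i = Random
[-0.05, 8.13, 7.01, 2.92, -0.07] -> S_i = Random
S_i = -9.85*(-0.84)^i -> [-9.85, 8.27, -6.95, 5.84, -4.9]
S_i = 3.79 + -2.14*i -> [3.79, 1.65, -0.49, -2.63, -4.77]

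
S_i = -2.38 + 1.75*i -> [-2.38, -0.63, 1.12, 2.87, 4.62]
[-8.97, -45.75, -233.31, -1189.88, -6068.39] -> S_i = -8.97*5.10^i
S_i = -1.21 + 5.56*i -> [-1.21, 4.35, 9.91, 15.47, 21.03]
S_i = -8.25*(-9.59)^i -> [-8.25, 79.12, -758.74, 7276.29, -69779.58]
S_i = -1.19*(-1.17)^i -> [-1.19, 1.39, -1.63, 1.91, -2.23]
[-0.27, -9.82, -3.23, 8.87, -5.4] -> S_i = Random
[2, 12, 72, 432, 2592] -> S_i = 2*6^i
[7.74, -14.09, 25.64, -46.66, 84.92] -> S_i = 7.74*(-1.82)^i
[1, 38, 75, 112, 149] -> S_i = 1 + 37*i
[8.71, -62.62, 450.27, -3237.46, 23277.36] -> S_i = 8.71*(-7.19)^i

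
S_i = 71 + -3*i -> [71, 68, 65, 62, 59]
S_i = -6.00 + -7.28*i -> [-6.0, -13.28, -20.56, -27.84, -35.12]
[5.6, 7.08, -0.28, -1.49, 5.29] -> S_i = Random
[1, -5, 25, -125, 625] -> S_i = 1*-5^i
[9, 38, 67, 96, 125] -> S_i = 9 + 29*i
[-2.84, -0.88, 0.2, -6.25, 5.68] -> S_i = Random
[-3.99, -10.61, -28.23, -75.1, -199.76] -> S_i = -3.99*2.66^i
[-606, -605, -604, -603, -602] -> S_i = -606 + 1*i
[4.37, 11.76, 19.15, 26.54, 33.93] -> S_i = 4.37 + 7.39*i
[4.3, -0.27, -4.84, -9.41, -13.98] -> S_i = 4.30 + -4.57*i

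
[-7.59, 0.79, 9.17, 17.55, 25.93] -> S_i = -7.59 + 8.38*i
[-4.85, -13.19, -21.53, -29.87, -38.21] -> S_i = -4.85 + -8.34*i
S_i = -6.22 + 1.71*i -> [-6.22, -4.51, -2.8, -1.09, 0.62]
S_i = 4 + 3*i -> [4, 7, 10, 13, 16]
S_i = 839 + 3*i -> [839, 842, 845, 848, 851]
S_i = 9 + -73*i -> [9, -64, -137, -210, -283]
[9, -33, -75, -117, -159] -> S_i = 9 + -42*i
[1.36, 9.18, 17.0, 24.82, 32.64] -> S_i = 1.36 + 7.82*i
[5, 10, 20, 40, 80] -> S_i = 5*2^i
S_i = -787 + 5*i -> [-787, -782, -777, -772, -767]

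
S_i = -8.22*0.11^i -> [-8.22, -0.9, -0.1, -0.01, -0.0]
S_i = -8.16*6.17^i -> [-8.16, -50.35, -310.64, -1916.66, -11825.81]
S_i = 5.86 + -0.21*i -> [5.86, 5.65, 5.44, 5.23, 5.02]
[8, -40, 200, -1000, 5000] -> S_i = 8*-5^i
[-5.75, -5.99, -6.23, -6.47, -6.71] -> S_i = -5.75 + -0.24*i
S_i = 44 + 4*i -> [44, 48, 52, 56, 60]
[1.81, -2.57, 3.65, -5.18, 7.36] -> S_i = 1.81*(-1.42)^i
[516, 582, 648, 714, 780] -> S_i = 516 + 66*i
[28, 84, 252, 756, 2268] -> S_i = 28*3^i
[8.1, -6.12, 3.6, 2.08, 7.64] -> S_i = Random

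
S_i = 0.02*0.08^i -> [0.02, 0.0, 0.0, 0.0, 0.0]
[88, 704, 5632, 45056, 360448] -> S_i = 88*8^i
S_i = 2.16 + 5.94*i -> [2.16, 8.1, 14.04, 19.98, 25.92]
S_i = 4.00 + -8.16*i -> [4.0, -4.16, -12.32, -20.48, -28.64]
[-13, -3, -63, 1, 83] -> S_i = Random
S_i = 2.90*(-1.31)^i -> [2.9, -3.8, 4.98, -6.52, 8.54]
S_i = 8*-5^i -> [8, -40, 200, -1000, 5000]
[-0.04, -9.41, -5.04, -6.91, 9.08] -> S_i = Random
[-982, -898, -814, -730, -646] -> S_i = -982 + 84*i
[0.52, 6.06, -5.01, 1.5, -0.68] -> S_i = Random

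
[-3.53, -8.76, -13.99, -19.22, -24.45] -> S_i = -3.53 + -5.23*i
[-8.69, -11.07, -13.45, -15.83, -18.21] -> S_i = -8.69 + -2.38*i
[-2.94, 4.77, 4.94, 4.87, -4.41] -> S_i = Random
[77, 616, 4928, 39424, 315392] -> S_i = 77*8^i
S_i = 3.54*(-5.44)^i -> [3.54, -19.26, 104.76, -569.9, 3100.27]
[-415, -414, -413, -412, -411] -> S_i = -415 + 1*i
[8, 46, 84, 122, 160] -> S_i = 8 + 38*i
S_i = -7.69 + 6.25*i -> [-7.69, -1.44, 4.81, 11.06, 17.31]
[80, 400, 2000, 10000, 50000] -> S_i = 80*5^i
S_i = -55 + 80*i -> [-55, 25, 105, 185, 265]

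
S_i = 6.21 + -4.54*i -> [6.21, 1.67, -2.87, -7.41, -11.95]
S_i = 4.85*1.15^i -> [4.85, 5.58, 6.41, 7.38, 8.48]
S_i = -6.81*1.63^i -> [-6.81, -11.1, -18.09, -29.49, -48.07]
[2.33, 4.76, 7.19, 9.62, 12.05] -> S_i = 2.33 + 2.43*i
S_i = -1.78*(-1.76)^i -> [-1.78, 3.13, -5.51, 9.7, -17.08]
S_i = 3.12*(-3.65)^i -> [3.12, -11.39, 41.57, -151.72, 553.77]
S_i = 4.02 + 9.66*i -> [4.02, 13.68, 23.34, 33.0, 42.66]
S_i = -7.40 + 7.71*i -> [-7.4, 0.31, 8.02, 15.73, 23.44]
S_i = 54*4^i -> [54, 216, 864, 3456, 13824]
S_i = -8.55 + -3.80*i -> [-8.55, -12.35, -16.15, -19.95, -23.75]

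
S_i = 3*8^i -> [3, 24, 192, 1536, 12288]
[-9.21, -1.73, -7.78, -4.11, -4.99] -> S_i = Random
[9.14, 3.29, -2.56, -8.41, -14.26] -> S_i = 9.14 + -5.85*i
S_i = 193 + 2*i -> [193, 195, 197, 199, 201]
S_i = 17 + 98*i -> [17, 115, 213, 311, 409]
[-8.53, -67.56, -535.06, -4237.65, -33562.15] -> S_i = -8.53*7.92^i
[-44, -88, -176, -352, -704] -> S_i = -44*2^i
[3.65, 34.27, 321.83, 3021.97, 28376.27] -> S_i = 3.65*9.39^i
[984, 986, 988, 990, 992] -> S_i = 984 + 2*i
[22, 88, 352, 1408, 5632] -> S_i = 22*4^i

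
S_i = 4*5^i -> [4, 20, 100, 500, 2500]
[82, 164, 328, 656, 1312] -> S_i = 82*2^i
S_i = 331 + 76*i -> [331, 407, 483, 559, 635]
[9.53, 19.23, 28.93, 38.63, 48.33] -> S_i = 9.53 + 9.70*i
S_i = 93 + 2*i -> [93, 95, 97, 99, 101]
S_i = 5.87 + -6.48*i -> [5.87, -0.61, -7.09, -13.57, -20.05]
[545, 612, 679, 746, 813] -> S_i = 545 + 67*i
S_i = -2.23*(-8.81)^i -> [-2.23, 19.65, -173.08, 1524.87, -13434.1]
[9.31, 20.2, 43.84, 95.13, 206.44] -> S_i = 9.31*2.17^i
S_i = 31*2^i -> [31, 62, 124, 248, 496]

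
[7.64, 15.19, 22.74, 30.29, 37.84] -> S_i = 7.64 + 7.55*i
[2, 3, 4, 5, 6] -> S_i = 2 + 1*i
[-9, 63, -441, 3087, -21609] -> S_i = -9*-7^i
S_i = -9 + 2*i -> [-9, -7, -5, -3, -1]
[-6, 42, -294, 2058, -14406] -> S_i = -6*-7^i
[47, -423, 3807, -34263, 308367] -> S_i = 47*-9^i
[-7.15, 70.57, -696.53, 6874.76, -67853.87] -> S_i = -7.15*(-9.87)^i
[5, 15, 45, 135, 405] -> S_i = 5*3^i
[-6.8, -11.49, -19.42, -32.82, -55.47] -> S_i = -6.80*1.69^i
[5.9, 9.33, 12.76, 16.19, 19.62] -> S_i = 5.90 + 3.43*i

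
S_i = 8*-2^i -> [8, -16, 32, -64, 128]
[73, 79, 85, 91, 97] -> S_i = 73 + 6*i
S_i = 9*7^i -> [9, 63, 441, 3087, 21609]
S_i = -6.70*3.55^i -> [-6.7, -23.78, -84.44, -299.75, -1064.11]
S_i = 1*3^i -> [1, 3, 9, 27, 81]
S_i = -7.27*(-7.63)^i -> [-7.27, 55.47, -423.24, 3229.3, -24639.54]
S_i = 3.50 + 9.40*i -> [3.5, 12.9, 22.3, 31.7, 41.1]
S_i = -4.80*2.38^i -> [-4.8, -11.42, -27.19, -64.71, -154.01]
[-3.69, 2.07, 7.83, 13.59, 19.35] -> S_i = -3.69 + 5.76*i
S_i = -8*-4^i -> [-8, 32, -128, 512, -2048]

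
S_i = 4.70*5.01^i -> [4.7, 23.55, 117.97, 591.03, 2961.07]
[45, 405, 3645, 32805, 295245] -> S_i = 45*9^i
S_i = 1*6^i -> [1, 6, 36, 216, 1296]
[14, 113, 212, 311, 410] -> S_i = 14 + 99*i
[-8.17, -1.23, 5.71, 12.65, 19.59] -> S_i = -8.17 + 6.94*i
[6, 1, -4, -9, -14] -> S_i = 6 + -5*i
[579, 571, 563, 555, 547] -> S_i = 579 + -8*i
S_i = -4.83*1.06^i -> [-4.83, -5.12, -5.43, -5.75, -6.1]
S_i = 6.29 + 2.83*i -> [6.29, 9.12, 11.95, 14.78, 17.61]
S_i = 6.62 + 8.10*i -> [6.62, 14.72, 22.82, 30.92, 39.02]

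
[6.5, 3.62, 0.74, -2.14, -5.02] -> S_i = 6.50 + -2.88*i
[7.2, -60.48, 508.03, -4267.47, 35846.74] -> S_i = 7.20*(-8.40)^i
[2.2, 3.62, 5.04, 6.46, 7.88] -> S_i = 2.20 + 1.42*i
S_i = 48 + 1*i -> [48, 49, 50, 51, 52]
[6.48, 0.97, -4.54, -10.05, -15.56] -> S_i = 6.48 + -5.51*i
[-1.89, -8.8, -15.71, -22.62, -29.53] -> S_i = -1.89 + -6.91*i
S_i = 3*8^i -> [3, 24, 192, 1536, 12288]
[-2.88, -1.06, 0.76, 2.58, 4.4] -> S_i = -2.88 + 1.82*i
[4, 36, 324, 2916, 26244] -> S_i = 4*9^i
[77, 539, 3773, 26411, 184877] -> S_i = 77*7^i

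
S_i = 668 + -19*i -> [668, 649, 630, 611, 592]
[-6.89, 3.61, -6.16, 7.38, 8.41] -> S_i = Random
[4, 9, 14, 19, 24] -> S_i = 4 + 5*i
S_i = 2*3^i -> [2, 6, 18, 54, 162]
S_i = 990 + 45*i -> [990, 1035, 1080, 1125, 1170]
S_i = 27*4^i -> [27, 108, 432, 1728, 6912]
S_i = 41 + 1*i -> [41, 42, 43, 44, 45]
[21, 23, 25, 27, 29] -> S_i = 21 + 2*i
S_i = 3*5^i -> [3, 15, 75, 375, 1875]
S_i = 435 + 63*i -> [435, 498, 561, 624, 687]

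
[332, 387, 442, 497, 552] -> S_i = 332 + 55*i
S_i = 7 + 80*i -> [7, 87, 167, 247, 327]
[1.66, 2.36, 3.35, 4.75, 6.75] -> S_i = 1.66*1.42^i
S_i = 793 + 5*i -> [793, 798, 803, 808, 813]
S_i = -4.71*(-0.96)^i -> [-4.71, 4.52, -4.34, 4.17, -4.0]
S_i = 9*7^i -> [9, 63, 441, 3087, 21609]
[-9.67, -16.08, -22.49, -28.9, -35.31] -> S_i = -9.67 + -6.41*i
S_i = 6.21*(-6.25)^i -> [6.21, -38.81, 242.58, -1516.11, 9475.71]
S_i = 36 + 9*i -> [36, 45, 54, 63, 72]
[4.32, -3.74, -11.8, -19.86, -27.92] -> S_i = 4.32 + -8.06*i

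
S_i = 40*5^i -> [40, 200, 1000, 5000, 25000]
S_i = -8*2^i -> [-8, -16, -32, -64, -128]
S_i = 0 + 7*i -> [0, 7, 14, 21, 28]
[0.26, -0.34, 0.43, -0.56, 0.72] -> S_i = 0.26*(-1.29)^i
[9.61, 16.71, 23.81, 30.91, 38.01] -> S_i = 9.61 + 7.10*i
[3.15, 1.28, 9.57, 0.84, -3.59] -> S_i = Random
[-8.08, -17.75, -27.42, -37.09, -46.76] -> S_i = -8.08 + -9.67*i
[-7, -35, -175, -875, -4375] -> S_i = -7*5^i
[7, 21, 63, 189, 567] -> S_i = 7*3^i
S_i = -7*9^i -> [-7, -63, -567, -5103, -45927]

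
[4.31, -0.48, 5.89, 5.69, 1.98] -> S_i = Random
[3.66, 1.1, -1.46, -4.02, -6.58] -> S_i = 3.66 + -2.56*i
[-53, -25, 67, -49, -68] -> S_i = Random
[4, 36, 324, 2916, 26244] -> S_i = 4*9^i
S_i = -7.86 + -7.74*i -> [-7.86, -15.6, -23.34, -31.08, -38.82]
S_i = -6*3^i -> [-6, -18, -54, -162, -486]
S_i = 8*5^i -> [8, 40, 200, 1000, 5000]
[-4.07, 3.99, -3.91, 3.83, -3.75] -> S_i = -4.07*(-0.98)^i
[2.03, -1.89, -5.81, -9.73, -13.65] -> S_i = 2.03 + -3.92*i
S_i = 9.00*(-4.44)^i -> [9.0, -39.96, 177.42, -787.76, 3497.63]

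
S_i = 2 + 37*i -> [2, 39, 76, 113, 150]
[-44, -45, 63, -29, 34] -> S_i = Random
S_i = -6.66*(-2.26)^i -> [-6.66, 15.05, -34.02, 76.88, -173.74]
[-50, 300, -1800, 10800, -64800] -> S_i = -50*-6^i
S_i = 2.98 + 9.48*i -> [2.98, 12.46, 21.94, 31.42, 40.9]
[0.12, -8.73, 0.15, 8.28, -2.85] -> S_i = Random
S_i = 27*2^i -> [27, 54, 108, 216, 432]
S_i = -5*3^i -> [-5, -15, -45, -135, -405]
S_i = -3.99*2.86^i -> [-3.99, -11.41, -32.64, -93.34, -266.95]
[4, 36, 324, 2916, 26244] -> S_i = 4*9^i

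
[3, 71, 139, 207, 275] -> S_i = 3 + 68*i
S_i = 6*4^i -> [6, 24, 96, 384, 1536]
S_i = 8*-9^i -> [8, -72, 648, -5832, 52488]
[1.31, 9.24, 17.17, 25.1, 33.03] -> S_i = 1.31 + 7.93*i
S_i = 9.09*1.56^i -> [9.09, 14.18, 22.12, 34.51, 53.83]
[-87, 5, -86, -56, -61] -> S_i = Random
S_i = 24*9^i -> [24, 216, 1944, 17496, 157464]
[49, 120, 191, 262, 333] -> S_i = 49 + 71*i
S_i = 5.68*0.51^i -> [5.68, 2.9, 1.48, 0.75, 0.38]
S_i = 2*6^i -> [2, 12, 72, 432, 2592]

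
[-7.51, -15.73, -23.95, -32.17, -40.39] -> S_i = -7.51 + -8.22*i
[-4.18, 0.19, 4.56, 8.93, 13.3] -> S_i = -4.18 + 4.37*i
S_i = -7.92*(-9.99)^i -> [-7.92, 79.12, -790.42, 7896.26, -78883.67]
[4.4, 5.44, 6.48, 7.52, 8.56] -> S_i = 4.40 + 1.04*i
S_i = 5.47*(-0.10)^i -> [5.47, -0.55, 0.05, -0.01, 0.0]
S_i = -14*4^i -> [-14, -56, -224, -896, -3584]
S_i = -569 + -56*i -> [-569, -625, -681, -737, -793]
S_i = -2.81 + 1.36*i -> [-2.81, -1.45, -0.09, 1.27, 2.63]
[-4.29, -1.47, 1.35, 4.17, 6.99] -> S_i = -4.29 + 2.82*i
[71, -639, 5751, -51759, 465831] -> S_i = 71*-9^i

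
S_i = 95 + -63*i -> [95, 32, -31, -94, -157]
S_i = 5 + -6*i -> [5, -1, -7, -13, -19]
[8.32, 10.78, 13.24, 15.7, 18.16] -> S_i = 8.32 + 2.46*i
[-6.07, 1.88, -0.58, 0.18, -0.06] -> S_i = -6.07*(-0.31)^i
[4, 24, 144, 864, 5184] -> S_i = 4*6^i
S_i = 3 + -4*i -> [3, -1, -5, -9, -13]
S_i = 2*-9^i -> [2, -18, 162, -1458, 13122]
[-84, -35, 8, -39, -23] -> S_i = Random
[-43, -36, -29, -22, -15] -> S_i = -43 + 7*i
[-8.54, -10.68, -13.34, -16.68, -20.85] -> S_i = -8.54*1.25^i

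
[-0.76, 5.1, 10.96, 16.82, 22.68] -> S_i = -0.76 + 5.86*i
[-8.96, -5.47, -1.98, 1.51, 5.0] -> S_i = -8.96 + 3.49*i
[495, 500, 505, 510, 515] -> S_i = 495 + 5*i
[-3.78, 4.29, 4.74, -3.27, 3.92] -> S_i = Random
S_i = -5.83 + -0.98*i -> [-5.83, -6.81, -7.79, -8.77, -9.75]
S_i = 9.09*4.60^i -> [9.09, 41.81, 192.34, 884.78, 4070.01]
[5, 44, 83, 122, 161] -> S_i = 5 + 39*i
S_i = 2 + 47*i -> [2, 49, 96, 143, 190]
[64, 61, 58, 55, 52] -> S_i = 64 + -3*i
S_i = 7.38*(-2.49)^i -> [7.38, -18.38, 45.76, -113.93, 283.7]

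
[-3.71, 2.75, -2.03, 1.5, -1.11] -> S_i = -3.71*(-0.74)^i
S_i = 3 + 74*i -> [3, 77, 151, 225, 299]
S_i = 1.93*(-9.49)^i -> [1.93, -18.32, 173.82, -1649.51, 15653.89]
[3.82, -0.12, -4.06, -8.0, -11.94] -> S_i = 3.82 + -3.94*i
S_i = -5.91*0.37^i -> [-5.91, -2.19, -0.81, -0.3, -0.11]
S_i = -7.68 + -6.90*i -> [-7.68, -14.58, -21.48, -28.38, -35.28]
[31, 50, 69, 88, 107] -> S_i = 31 + 19*i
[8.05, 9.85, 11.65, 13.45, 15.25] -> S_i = 8.05 + 1.80*i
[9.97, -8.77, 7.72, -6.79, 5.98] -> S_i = 9.97*(-0.88)^i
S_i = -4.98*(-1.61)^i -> [-4.98, 8.02, -12.91, 20.78, -33.46]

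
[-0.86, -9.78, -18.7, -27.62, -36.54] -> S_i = -0.86 + -8.92*i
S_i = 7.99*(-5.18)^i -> [7.99, -41.39, 214.39, -1110.54, 5752.62]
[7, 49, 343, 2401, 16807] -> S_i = 7*7^i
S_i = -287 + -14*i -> [-287, -301, -315, -329, -343]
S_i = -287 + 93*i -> [-287, -194, -101, -8, 85]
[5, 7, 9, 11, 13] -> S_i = 5 + 2*i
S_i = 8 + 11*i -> [8, 19, 30, 41, 52]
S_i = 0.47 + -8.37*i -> [0.47, -7.9, -16.27, -24.64, -33.01]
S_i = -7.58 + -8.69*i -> [-7.58, -16.27, -24.96, -33.65, -42.34]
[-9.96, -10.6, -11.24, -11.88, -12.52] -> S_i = -9.96 + -0.64*i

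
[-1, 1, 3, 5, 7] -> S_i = -1 + 2*i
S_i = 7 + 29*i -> [7, 36, 65, 94, 123]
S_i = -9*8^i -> [-9, -72, -576, -4608, -36864]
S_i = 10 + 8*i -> [10, 18, 26, 34, 42]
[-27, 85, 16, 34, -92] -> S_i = Random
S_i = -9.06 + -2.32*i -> [-9.06, -11.38, -13.7, -16.02, -18.34]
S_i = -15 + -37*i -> [-15, -52, -89, -126, -163]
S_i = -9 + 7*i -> [-9, -2, 5, 12, 19]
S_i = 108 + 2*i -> [108, 110, 112, 114, 116]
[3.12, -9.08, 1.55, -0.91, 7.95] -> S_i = Random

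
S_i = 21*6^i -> [21, 126, 756, 4536, 27216]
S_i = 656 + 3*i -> [656, 659, 662, 665, 668]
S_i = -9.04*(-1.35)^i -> [-9.04, 12.2, -16.48, 22.24, -30.03]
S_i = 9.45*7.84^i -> [9.45, 74.09, 580.85, 4553.86, 35702.29]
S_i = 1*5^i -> [1, 5, 25, 125, 625]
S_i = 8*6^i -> [8, 48, 288, 1728, 10368]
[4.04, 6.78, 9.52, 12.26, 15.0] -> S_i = 4.04 + 2.74*i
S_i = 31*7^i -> [31, 217, 1519, 10633, 74431]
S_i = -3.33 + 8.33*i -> [-3.33, 5.0, 13.33, 21.66, 29.99]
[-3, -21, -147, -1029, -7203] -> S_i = -3*7^i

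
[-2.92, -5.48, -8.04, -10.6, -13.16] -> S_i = -2.92 + -2.56*i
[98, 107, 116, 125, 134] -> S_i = 98 + 9*i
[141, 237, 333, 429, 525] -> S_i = 141 + 96*i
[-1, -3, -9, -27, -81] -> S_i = -1*3^i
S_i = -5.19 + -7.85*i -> [-5.19, -13.04, -20.89, -28.74, -36.59]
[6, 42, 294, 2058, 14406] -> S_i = 6*7^i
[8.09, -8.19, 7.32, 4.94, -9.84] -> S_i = Random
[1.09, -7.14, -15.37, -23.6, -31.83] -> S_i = 1.09 + -8.23*i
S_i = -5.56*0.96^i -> [-5.56, -5.34, -5.12, -4.92, -4.72]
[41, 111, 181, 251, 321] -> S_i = 41 + 70*i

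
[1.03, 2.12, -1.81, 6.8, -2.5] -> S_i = Random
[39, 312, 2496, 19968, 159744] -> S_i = 39*8^i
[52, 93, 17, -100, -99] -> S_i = Random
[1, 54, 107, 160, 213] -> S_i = 1 + 53*i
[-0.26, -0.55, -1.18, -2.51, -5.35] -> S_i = -0.26*2.13^i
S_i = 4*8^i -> [4, 32, 256, 2048, 16384]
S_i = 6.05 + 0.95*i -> [6.05, 7.0, 7.95, 8.9, 9.85]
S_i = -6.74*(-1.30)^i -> [-6.74, 8.76, -11.39, 14.81, -19.25]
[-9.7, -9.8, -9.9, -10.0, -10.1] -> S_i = -9.70 + -0.10*i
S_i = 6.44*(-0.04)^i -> [6.44, -0.26, 0.01, -0.0, 0.0]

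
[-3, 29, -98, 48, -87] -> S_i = Random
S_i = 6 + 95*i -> [6, 101, 196, 291, 386]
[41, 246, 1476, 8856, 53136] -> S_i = 41*6^i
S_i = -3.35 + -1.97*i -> [-3.35, -5.32, -7.29, -9.26, -11.23]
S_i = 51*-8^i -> [51, -408, 3264, -26112, 208896]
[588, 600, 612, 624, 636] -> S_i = 588 + 12*i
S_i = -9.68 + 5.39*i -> [-9.68, -4.29, 1.1, 6.49, 11.88]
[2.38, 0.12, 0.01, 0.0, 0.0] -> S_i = 2.38*0.05^i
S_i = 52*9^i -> [52, 468, 4212, 37908, 341172]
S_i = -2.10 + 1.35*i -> [-2.1, -0.75, 0.6, 1.95, 3.3]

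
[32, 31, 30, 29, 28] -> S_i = 32 + -1*i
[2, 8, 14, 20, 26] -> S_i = 2 + 6*i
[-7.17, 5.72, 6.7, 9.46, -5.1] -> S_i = Random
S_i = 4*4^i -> [4, 16, 64, 256, 1024]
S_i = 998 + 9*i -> [998, 1007, 1016, 1025, 1034]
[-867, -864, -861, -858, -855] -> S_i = -867 + 3*i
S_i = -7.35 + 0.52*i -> [-7.35, -6.83, -6.31, -5.79, -5.27]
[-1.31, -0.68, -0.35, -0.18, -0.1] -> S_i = -1.31*0.52^i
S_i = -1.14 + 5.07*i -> [-1.14, 3.93, 9.0, 14.07, 19.14]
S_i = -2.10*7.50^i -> [-2.1, -15.75, -118.12, -885.94, -6644.53]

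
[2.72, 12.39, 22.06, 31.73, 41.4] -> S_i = 2.72 + 9.67*i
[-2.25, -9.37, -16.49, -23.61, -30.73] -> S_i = -2.25 + -7.12*i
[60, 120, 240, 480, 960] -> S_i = 60*2^i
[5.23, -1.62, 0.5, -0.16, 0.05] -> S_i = 5.23*(-0.31)^i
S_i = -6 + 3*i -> [-6, -3, 0, 3, 6]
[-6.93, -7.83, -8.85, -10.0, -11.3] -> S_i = -6.93*1.13^i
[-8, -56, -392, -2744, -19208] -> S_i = -8*7^i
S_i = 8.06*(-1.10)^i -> [8.06, -8.87, 9.75, -10.73, 11.8]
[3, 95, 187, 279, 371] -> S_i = 3 + 92*i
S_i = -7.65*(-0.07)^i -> [-7.65, 0.54, -0.04, 0.0, -0.0]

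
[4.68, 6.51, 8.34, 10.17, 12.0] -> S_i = 4.68 + 1.83*i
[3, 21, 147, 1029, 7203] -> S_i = 3*7^i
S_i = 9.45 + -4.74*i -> [9.45, 4.71, -0.03, -4.77, -9.51]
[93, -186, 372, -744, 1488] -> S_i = 93*-2^i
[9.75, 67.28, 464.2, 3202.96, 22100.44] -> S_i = 9.75*6.90^i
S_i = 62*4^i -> [62, 248, 992, 3968, 15872]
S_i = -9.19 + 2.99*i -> [-9.19, -6.2, -3.21, -0.22, 2.77]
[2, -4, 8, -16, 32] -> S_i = 2*-2^i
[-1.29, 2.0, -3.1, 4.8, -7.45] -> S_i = -1.29*(-1.55)^i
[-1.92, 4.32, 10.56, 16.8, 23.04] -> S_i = -1.92 + 6.24*i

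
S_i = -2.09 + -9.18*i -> [-2.09, -11.27, -20.45, -29.63, -38.81]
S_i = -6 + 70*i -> [-6, 64, 134, 204, 274]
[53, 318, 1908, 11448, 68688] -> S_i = 53*6^i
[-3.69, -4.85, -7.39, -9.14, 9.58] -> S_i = Random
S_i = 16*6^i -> [16, 96, 576, 3456, 20736]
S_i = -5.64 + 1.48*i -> [-5.64, -4.16, -2.68, -1.2, 0.28]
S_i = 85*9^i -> [85, 765, 6885, 61965, 557685]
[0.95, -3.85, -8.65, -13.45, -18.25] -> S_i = 0.95 + -4.80*i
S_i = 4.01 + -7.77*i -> [4.01, -3.76, -11.53, -19.3, -27.07]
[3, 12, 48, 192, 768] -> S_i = 3*4^i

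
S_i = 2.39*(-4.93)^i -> [2.39, -11.78, 58.09, -286.38, 1411.84]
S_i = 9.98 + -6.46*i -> [9.98, 3.52, -2.94, -9.4, -15.86]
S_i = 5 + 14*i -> [5, 19, 33, 47, 61]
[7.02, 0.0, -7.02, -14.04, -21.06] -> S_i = 7.02 + -7.02*i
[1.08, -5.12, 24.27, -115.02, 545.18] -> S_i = 1.08*(-4.74)^i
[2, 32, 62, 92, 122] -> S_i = 2 + 30*i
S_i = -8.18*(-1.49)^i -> [-8.18, 12.19, -18.16, 27.06, -40.32]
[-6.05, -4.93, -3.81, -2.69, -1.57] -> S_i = -6.05 + 1.12*i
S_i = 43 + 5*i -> [43, 48, 53, 58, 63]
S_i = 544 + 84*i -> [544, 628, 712, 796, 880]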